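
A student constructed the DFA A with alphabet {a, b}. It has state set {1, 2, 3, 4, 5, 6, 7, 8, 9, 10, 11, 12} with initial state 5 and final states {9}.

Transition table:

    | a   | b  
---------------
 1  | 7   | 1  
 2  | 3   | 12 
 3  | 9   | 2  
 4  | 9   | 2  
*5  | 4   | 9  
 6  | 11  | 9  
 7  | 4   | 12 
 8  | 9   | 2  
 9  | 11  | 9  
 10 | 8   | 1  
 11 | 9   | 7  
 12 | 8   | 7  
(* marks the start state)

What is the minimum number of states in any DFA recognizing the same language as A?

Reachable states from the start: {2,3,4,5,7,8,9,11,12}. Unreachable: {1,6,10} — drop them.
P0 = {9} | {2,3,4,5,7,8,11,12}.
Split {2,3,4,5,7,8,11,12} by δ(·,a) → {2,5,7,12} and {3,4,8,11}.
On input b, block {2,5,7,12} splits into {2,7,12} and {5}.
No further refinement is possible. Final partition (4 blocks): {9} | {2,7,12} | {3,4,8,11} | {5}.

4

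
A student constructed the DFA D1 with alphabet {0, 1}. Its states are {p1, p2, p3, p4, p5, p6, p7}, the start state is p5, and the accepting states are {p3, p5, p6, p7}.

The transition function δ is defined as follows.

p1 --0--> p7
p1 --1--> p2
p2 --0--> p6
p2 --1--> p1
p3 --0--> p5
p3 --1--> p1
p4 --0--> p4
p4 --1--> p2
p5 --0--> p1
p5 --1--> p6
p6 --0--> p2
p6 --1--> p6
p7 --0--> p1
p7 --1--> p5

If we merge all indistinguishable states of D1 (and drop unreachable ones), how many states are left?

2

First remove the unreachable states {p3,p4}; 5 states remain.
P0 = {p5,p6,p7} | {p1,p2}.
Stable partition: {p5,p6,p7} | {p1,p2} — 2 equivalence classes.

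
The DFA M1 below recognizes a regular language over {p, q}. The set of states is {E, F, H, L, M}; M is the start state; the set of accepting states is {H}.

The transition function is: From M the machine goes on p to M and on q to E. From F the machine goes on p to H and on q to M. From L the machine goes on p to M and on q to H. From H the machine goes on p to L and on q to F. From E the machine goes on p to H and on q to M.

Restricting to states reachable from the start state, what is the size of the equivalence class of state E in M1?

2

All states are reachable from the start state.
Start with accepting vs non-accepting: {H} | {E,F,L,M}.
Refine {E,F,L,M} on symbol p: members go to different blocks, giving {L,M} and {E,F}.
Split {L,M} by δ(·,q) → {M} and {L}.
The partition is now stable with 4 blocks: {H} | {M} | {E,F} | {L}.
The equivalence class containing E is {E,F}, of size 2.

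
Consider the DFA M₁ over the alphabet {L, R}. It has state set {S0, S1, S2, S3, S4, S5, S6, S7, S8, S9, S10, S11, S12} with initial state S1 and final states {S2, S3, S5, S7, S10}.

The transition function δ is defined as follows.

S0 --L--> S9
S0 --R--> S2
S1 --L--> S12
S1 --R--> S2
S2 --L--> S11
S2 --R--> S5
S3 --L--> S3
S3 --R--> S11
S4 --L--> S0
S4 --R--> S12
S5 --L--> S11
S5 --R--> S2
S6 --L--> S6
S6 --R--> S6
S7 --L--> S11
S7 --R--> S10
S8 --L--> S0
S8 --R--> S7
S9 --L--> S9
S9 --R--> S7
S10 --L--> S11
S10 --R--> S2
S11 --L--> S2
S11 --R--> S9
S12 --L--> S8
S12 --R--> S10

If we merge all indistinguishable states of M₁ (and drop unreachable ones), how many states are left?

States {S3,S4,S6} cannot be reached from the start state, so discard them.
Start with accepting vs non-accepting: {S2,S5,S7,S10} | {S0,S1,S8,S9,S11,S12}.
Split {S0,S1,S8,S9,S11,S12} by δ(·,L) → {S0,S1,S8,S9,S12} and {S11}.
No further refinement is possible. Final partition (3 blocks): {S2,S5,S7,S10} | {S0,S1,S8,S9,S12} | {S11}.

3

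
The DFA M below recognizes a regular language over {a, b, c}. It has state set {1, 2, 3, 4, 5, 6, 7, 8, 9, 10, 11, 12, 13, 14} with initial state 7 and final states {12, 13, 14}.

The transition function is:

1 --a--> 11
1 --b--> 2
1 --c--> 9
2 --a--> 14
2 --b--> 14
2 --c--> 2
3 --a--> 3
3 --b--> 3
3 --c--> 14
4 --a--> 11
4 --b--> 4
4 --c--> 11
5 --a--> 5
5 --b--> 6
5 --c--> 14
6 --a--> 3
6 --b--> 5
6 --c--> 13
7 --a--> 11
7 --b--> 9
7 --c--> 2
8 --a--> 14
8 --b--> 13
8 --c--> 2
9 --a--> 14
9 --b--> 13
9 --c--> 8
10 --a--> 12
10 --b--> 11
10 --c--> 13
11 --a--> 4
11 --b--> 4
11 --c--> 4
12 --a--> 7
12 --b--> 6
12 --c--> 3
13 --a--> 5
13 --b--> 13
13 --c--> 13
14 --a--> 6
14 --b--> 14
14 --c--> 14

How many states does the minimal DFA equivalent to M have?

5

First remove the unreachable states {1,10,12}; 11 states remain.
Start with accepting vs non-accepting: {13,14} | {2,3,4,5,6,7,8,9,11}.
On input a, block {2,3,4,5,6,7,8,9,11} splits into {3,4,5,6,7,11} and {2,8,9}.
On input b, block {3,4,5,6,7,11} splits into {3,4,5,6,11} and {7}.
Split {3,4,5,6,11} by δ(·,c) → {3,5,6} and {4,11}.
Stable partition: {13,14} | {3,5,6} | {2,8,9} | {7} | {4,11} — 5 equivalence classes.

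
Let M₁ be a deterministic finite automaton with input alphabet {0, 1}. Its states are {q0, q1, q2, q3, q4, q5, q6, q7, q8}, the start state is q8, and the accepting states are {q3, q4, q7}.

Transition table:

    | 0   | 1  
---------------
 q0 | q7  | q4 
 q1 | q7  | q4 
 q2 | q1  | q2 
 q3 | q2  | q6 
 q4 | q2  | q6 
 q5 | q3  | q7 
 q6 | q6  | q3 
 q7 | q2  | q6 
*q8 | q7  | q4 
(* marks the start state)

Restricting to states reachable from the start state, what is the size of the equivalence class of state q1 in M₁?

2

States {q0,q5} cannot be reached from the start state, so discard them.
Start with accepting vs non-accepting: {q3,q4,q7} | {q1,q2,q6,q8}.
Refine {q1,q2,q6,q8} on symbol 0: members go to different blocks, giving {q1,q8} and {q2,q6}.
Split {q2,q6} by δ(·,0) → {q2} and {q6}.
Stable partition: {q3,q4,q7} | {q1,q8} | {q2} | {q6} — 4 equivalence classes.
State q1 belongs to the block {q1,q8}, which has 2 states.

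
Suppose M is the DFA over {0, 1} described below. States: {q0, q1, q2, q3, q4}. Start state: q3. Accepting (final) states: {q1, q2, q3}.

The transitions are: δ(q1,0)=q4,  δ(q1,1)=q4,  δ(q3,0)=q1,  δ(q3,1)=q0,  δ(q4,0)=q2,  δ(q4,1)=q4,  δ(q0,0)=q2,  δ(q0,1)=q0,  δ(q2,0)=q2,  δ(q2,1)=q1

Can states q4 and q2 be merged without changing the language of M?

No

All states are reachable from the start state.
Initial partition by acceptance: {q1,q2,q3} | {q0,q4}.
Refine {q1,q2,q3} on symbol 0: members go to different blocks, giving {q2,q3} and {q1}.
Split {q2,q3} by δ(·,0) → {q2} and {q3}.
No further refinement is possible. Final partition (4 blocks): {q2} | {q0,q4} | {q1} | {q3}.
q4 and q2 end up in different blocks, so they are distinguishable. For instance, the string 'ε' is accepted from only q2.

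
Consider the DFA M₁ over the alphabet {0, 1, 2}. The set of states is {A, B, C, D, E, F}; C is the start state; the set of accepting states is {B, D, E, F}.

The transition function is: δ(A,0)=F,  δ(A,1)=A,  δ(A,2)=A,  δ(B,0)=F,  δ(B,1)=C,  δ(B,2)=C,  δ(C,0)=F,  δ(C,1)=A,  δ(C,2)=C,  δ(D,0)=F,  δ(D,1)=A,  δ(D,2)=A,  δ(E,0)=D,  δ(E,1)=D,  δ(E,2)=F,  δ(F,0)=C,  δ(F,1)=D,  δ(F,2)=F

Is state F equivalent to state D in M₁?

First remove the unreachable states {B,E}; 4 states remain.
Start with accepting vs non-accepting: {D,F} | {A,C}.
On input 0, block {D,F} splits into {D} and {F}.
The partition is now stable with 3 blocks: {D} | {A,C} | {F}.
F and D end up in different blocks, so they are distinguishable. For instance, the string '0' is accepted from only D.

No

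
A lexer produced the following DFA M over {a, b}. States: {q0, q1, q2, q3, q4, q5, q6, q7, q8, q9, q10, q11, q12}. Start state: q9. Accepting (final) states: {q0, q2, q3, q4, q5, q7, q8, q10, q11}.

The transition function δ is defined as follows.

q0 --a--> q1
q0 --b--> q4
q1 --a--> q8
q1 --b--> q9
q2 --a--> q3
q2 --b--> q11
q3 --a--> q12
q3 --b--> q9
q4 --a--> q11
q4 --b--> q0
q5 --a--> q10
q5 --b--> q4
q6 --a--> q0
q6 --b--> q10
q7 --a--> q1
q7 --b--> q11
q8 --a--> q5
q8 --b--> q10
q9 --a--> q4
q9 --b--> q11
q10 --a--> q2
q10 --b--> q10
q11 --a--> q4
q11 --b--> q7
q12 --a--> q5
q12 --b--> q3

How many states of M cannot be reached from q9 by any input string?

Starting at q9 and following transitions, the reachable set is {q0, q1, q2, q3, q4, q5, q7, q8, q9, q10, q11, q12}. That leaves q6 unreachable — 1 in total.

1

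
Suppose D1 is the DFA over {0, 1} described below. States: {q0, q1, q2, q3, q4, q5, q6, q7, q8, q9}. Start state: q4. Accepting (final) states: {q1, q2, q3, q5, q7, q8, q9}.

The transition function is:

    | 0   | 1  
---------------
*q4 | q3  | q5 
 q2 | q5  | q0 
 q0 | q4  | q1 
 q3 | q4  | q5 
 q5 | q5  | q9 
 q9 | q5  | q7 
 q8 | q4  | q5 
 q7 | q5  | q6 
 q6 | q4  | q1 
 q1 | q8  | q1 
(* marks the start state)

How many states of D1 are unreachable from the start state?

No path from q4 leads to q0, q2; the other 8 states are all reachable.

2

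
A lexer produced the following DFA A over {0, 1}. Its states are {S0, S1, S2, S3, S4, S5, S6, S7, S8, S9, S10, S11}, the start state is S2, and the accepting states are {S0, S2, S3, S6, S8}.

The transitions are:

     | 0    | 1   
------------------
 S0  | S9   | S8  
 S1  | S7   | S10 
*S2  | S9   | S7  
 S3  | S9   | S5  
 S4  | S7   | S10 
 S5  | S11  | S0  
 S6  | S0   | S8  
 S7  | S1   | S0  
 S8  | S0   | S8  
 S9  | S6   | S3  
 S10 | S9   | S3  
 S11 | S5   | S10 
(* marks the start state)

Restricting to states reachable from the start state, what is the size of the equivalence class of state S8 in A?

States {S4} cannot be reached from the start state, so discard them.
Initial partition by acceptance: {S0,S2,S3,S6,S8} | {S1,S5,S7,S9,S10,S11}.
Refine {S0,S2,S3,S6,S8} on symbol 0: members go to different blocks, giving {S0,S2,S3} and {S6,S8}.
Split {S0,S2,S3} by δ(·,1) → {S2,S3} and {S0}.
Split {S1,S5,S7,S9,S10,S11} by δ(·,0) → {S1,S5,S7,S10,S11} and {S9}.
On input 0, block {S1,S5,S7,S10,S11} splits into {S1,S5,S7,S11} and {S10}.
Split {S1,S5,S7,S11} by δ(·,1) → {S1,S11} and {S5,S7}.
No further refinement is possible. Final partition (7 blocks): {S2,S3} | {S1,S11} | {S6,S8} | {S0} | {S9} | {S10} | {S5,S7}.
State S8 belongs to the block {S6,S8}, which has 2 states.

2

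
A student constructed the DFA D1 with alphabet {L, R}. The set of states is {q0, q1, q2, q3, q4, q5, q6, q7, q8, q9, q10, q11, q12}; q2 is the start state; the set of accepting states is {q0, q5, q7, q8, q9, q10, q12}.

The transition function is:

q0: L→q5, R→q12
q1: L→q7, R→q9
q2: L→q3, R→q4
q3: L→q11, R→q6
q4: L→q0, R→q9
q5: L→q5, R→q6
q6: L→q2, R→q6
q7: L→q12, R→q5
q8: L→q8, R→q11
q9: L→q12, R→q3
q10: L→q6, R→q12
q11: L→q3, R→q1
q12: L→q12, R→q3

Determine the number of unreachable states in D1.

BFS from q2 reaches {q0, q1, q2, q3, q4, q5, q6, q7, q9, q11, q12}; the 2 state(s) q8, q10 are never visited.

2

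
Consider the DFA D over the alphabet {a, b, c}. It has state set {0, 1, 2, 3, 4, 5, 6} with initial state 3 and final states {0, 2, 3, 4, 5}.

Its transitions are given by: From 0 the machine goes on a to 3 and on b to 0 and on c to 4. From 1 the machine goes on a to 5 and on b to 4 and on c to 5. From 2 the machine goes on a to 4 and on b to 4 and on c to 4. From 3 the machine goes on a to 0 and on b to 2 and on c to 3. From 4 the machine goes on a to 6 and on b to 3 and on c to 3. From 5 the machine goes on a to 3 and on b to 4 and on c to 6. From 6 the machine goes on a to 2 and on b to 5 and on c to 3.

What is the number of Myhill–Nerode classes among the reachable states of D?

6

First remove the unreachable states {1}; 6 states remain.
Start with accepting vs non-accepting: {0,2,3,4,5} | {6}.
Split {0,2,3,4,5} by δ(·,a) → {0,2,3,5} and {4}.
Refine {0,2,3,5} on symbol a: members go to different blocks, giving {0,3,5} and {2}.
Split {0,3,5} by δ(·,b) → {0} and {3} and {5}.
The partition is now stable with 6 blocks: {0} | {6} | {4} | {2} | {3} | {5}.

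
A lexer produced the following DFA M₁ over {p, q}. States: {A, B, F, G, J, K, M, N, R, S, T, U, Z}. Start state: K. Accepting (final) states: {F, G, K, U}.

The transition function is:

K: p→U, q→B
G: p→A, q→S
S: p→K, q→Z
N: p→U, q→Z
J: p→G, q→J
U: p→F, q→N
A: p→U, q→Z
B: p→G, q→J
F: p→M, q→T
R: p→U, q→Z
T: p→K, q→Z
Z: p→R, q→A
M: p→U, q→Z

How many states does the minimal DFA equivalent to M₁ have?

7

All states are reachable from the start state.
Initial partition by acceptance: {F,G,K,U} | {A,B,J,M,N,R,S,T,Z}.
On input p, block {F,G,K,U} splits into {K,U} and {F,G}.
Refine {K,U} on symbol p: members go to different blocks, giving {K} and {U}.
Split {A,B,J,M,N,R,S,T,Z} by δ(·,p) → {A,M,N,R} and {S,T} and {B,J} and {Z}.
The partition is now stable with 7 blocks: {K} | {A,M,N,R} | {F,G} | {U} | {S,T} | {B,J} | {Z}.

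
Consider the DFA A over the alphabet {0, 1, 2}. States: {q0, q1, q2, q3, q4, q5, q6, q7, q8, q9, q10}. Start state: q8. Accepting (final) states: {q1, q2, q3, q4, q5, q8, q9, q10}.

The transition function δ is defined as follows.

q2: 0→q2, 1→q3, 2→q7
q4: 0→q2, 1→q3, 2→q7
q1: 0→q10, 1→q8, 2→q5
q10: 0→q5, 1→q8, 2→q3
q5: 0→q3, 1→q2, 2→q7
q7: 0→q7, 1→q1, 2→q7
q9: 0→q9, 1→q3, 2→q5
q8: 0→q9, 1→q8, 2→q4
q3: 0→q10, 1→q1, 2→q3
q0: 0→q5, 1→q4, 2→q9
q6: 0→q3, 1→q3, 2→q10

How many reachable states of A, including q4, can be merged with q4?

2

First remove the unreachable states {q0,q6}; 9 states remain.
Initial partition by acceptance: {q1,q2,q3,q4,q5,q8,q9,q10} | {q7}.
Refine {q1,q2,q3,q4,q5,q8,q9,q10} on symbol 2: members go to different blocks, giving {q1,q3,q8,q9,q10} and {q2,q4,q5}.
Split {q1,q3,q8,q9,q10} by δ(·,0) → {q1,q3,q8,q9} and {q10}.
Split {q1,q3,q8,q9} by δ(·,0) → {q1,q3} and {q8,q9}.
On input 1, block {q1,q3} splits into {q1} and {q3}.
On input 0, block {q2,q4,q5} splits into {q2,q4} and {q5}.
Split {q8,q9} by δ(·,1) → {q8} and {q9}.
Stable partition: {q1} | {q7} | {q2,q4} | {q10} | {q8} | {q3} | {q5} | {q9} — 8 equivalence classes.
The equivalence class containing q4 is {q2,q4}, of size 2.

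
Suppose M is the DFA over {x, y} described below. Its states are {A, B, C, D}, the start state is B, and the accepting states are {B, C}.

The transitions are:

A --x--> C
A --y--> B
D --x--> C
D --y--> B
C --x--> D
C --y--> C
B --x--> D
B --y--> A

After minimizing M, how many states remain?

3

Every state is reachable, so we keep all 4.
P0 = {B,C} | {A,D}.
Refine {B,C} on symbol y: members go to different blocks, giving {B} and {C}.
The partition is now stable with 3 blocks: {B} | {A,D} | {C}.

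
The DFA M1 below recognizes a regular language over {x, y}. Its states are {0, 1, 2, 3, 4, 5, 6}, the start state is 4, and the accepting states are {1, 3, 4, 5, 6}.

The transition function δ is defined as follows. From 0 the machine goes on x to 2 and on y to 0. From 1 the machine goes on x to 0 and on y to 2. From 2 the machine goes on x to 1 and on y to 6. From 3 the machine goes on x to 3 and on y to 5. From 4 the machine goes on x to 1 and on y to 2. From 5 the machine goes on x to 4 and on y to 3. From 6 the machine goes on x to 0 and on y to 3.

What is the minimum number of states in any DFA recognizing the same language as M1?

Initial partition by acceptance: {1,3,4,5,6} | {0,2}.
Refine {1,3,4,5,6} on symbol x: members go to different blocks, giving {3,4,5} and {1,6}.
On input x, block {3,4,5} splits into {3,5} and {4}.
Refine {3,5} on symbol x: members go to different blocks, giving {3} and {5}.
Split {0,2} by δ(·,x) → {0} and {2}.
On input y, block {1,6} splits into {1} and {6}.
No further refinement is possible. Final partition (7 blocks): {3} | {0} | {1} | {4} | {5} | {2} | {6}.

7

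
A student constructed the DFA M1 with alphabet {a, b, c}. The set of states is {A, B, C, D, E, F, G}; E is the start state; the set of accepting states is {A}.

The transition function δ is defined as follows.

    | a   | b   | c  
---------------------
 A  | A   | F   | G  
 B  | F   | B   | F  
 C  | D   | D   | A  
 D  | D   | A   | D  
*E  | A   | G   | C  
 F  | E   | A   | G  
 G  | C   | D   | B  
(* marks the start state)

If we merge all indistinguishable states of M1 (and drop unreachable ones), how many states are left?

7

Initial partition by acceptance: {A} | {B,C,D,E,F,G}.
Refine {B,C,D,E,F,G} on symbol a: members go to different blocks, giving {B,C,D,F,G} and {E}.
Split {B,C,D,F,G} by δ(·,a) → {B,C,D,G} and {F}.
On input a, block {B,C,D,G} splits into {C,D,G} and {B}.
On input b, block {C,D,G} splits into {C,G} and {D}.
On input a, block {C,G} splits into {C} and {G}.
No further refinement is possible. Final partition (7 blocks): {A} | {C} | {E} | {F} | {B} | {D} | {G}.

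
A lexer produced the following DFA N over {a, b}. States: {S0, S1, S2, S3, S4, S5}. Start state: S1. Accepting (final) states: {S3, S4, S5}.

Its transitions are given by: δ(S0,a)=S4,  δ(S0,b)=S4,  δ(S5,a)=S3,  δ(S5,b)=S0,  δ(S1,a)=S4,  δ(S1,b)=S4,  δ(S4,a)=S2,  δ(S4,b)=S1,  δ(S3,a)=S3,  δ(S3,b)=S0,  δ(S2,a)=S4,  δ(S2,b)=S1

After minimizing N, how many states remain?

3

First remove the unreachable states {S0,S3,S5}; 3 states remain.
Initial partition by acceptance: {S4} | {S1,S2}.
On input b, block {S1,S2} splits into {S1} and {S2}.
No further refinement is possible. Final partition (3 blocks): {S4} | {S1} | {S2}.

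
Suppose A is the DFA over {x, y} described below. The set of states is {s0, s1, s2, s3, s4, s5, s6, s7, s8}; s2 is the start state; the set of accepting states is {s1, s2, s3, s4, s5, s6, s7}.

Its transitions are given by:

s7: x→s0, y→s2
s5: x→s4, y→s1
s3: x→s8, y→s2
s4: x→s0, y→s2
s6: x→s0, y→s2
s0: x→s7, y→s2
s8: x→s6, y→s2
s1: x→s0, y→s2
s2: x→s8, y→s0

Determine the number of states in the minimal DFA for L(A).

First remove the unreachable states {s1,s3,s4,s5}; 5 states remain.
Start with accepting vs non-accepting: {s2,s6,s7} | {s0,s8}.
On input y, block {s2,s6,s7} splits into {s6,s7} and {s2}.
Stable partition: {s6,s7} | {s0,s8} | {s2} — 3 equivalence classes.

3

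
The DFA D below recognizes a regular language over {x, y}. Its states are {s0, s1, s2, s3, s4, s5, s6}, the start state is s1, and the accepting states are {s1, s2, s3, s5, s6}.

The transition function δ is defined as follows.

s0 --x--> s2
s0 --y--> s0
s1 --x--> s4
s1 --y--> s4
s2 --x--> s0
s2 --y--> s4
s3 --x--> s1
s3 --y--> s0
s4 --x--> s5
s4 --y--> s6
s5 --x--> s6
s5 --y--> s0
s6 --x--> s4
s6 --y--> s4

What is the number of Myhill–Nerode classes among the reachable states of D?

5

States {s3} cannot be reached from the start state, so discard them.
Initial partition by acceptance: {s1,s2,s5,s6} | {s0,s4}.
Refine {s1,s2,s5,s6} on symbol x: members go to different blocks, giving {s1,s2,s6} and {s5}.
On input x, block {s0,s4} splits into {s0} and {s4}.
On input x, block {s1,s2,s6} splits into {s1,s6} and {s2}.
No further refinement is possible. Final partition (5 blocks): {s1,s6} | {s0} | {s5} | {s4} | {s2}.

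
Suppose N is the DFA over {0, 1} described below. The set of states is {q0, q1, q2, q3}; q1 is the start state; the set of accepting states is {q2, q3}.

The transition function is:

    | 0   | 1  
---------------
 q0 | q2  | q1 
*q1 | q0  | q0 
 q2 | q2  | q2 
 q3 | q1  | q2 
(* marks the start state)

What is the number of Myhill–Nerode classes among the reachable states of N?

Reachable states from the start: {q0,q1,q2}. Unreachable: {q3} — drop them.
Start with accepting vs non-accepting: {q2} | {q0,q1}.
On input 0, block {q0,q1} splits into {q0} and {q1}.
No further refinement is possible. Final partition (3 blocks): {q2} | {q0} | {q1}.

3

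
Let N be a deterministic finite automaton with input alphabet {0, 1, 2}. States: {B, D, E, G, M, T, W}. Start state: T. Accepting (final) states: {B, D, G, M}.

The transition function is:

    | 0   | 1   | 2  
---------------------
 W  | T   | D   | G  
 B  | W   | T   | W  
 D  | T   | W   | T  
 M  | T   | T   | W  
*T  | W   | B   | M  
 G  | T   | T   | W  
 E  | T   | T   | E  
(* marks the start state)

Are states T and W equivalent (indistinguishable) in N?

First remove the unreachable states {E}; 6 states remain.
Start with accepting vs non-accepting: {B,D,G,M} | {T,W}.
The partition is now stable with 2 blocks: {B,D,G,M} | {T,W}.
T and W lie in the same block of the stable partition, so they are equivalent — no string distinguishes them.

Yes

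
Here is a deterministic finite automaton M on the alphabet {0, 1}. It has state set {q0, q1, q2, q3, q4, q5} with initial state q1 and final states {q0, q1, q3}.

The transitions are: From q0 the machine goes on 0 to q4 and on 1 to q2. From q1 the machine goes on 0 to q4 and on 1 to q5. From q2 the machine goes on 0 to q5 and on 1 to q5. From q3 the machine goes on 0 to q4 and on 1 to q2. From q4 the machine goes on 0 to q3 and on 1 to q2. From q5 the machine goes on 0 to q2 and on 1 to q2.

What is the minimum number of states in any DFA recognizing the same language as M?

3

First remove the unreachable states {q0}; 5 states remain.
Start with accepting vs non-accepting: {q1,q3} | {q2,q4,q5}.
Refine {q2,q4,q5} on symbol 0: members go to different blocks, giving {q2,q5} and {q4}.
The partition is now stable with 3 blocks: {q1,q3} | {q2,q5} | {q4}.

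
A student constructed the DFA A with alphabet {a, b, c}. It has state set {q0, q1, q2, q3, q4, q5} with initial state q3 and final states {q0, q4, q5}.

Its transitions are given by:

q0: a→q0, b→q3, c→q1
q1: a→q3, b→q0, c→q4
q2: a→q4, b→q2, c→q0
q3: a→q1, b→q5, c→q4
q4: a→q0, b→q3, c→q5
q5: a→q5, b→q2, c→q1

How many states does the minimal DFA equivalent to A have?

6

Every state is reachable, so we keep all 6.
Start with accepting vs non-accepting: {q0,q4,q5} | {q1,q2,q3}.
Split {q0,q4,q5} by δ(·,c) → {q0,q5} and {q4}.
Split {q1,q2,q3} by δ(·,a) → {q1,q3} and {q2}.
On input b, block {q0,q5} splits into {q0} and {q5}.
Split {q1,q3} by δ(·,b) → {q1} and {q3}.
No further refinement is possible. Final partition (6 blocks): {q0} | {q1} | {q4} | {q2} | {q5} | {q3}.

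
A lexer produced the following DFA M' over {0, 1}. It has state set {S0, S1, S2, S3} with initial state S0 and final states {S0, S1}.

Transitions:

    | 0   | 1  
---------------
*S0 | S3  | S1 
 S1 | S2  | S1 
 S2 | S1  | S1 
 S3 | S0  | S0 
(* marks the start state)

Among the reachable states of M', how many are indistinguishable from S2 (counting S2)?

Every state is reachable, so we keep all 4.
Initial partition by acceptance: {S0,S1} | {S2,S3}.
Stable partition: {S0,S1} | {S2,S3} — 2 equivalence classes.
The equivalence class containing S2 is {S2,S3}, of size 2.

2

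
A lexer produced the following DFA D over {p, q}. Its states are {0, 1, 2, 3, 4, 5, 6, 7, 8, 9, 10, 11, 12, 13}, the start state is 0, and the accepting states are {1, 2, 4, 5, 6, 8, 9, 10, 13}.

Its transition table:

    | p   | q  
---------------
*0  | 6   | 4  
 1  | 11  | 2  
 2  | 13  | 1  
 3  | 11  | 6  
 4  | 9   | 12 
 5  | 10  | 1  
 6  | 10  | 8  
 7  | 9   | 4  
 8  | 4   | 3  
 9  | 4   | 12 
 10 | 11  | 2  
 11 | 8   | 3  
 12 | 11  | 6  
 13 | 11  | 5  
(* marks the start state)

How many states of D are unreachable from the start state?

No path from 0 leads to 7; the other 13 states are all reachable.

1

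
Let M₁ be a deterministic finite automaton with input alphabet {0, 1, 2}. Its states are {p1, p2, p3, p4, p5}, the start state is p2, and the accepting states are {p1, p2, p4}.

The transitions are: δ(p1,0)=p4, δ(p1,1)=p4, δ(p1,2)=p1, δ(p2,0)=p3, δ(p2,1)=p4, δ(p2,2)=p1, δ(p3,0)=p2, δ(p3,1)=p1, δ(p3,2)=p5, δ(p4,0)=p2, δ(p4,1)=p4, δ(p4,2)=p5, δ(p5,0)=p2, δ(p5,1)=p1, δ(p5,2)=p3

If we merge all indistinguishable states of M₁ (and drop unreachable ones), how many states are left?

Initial partition by acceptance: {p1,p2,p4} | {p3,p5}.
Refine {p1,p2,p4} on symbol 0: members go to different blocks, giving {p1,p4} and {p2}.
On input 0, block {p1,p4} splits into {p1} and {p4}.
Stable partition: {p1} | {p3,p5} | {p2} | {p4} — 4 equivalence classes.

4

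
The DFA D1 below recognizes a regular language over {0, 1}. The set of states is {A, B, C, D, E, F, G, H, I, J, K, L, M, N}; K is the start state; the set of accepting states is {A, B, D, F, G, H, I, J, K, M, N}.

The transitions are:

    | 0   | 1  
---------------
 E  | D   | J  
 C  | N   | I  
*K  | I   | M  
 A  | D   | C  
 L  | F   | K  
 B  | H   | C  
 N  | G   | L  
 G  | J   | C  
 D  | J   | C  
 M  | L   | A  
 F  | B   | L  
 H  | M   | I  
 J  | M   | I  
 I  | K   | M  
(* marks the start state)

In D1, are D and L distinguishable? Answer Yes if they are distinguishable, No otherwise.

Yes

First remove the unreachable states {E}; 13 states remain.
P0 = {A,B,D,F,G,H,I,J,K,M,N} | {C,L}.
Refine {A,B,D,F,G,H,I,J,K,M,N} on symbol 0: members go to different blocks, giving {A,B,D,F,G,H,I,J,K,N} and {M}.
On input 0, block {A,B,D,F,G,H,I,J,K,N} splits into {A,B,D,F,G,I,K,N} and {H,J}.
Refine {A,B,D,F,G,I,K,N} on symbol 0: members go to different blocks, giving {A,F,I,K,N} and {B,D,G}.
Split {A,F,I,K,N} by δ(·,0) → {A,F,N} and {I,K}.
The partition is now stable with 6 blocks: {A,F,N} | {C,L} | {M} | {H,J} | {B,D,G} | {I,K}.
D and L end up in different blocks, so they are distinguishable. For instance, the string 'ε' is accepted from only D.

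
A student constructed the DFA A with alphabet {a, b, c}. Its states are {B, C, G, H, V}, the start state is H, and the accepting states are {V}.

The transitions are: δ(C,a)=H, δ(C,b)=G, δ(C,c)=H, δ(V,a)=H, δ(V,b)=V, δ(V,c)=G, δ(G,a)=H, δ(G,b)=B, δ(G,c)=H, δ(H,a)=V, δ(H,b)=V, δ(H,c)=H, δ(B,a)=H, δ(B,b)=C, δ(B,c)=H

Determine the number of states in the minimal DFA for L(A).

3

Initial partition by acceptance: {V} | {B,C,G,H}.
On input a, block {B,C,G,H} splits into {B,C,G} and {H}.
The partition is now stable with 3 blocks: {V} | {B,C,G} | {H}.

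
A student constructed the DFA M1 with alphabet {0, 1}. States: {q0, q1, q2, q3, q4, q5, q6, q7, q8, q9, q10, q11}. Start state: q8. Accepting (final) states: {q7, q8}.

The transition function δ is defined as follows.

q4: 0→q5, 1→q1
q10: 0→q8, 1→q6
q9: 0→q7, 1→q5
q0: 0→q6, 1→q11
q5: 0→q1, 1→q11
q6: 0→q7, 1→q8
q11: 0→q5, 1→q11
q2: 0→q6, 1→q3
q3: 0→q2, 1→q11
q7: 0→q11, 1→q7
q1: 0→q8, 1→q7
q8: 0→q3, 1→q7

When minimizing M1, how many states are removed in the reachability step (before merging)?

BFS from q8 reaches {q1, q2, q3, q5, q6, q7, q8, q11}; the 4 state(s) q0, q4, q9, q10 are never visited.

4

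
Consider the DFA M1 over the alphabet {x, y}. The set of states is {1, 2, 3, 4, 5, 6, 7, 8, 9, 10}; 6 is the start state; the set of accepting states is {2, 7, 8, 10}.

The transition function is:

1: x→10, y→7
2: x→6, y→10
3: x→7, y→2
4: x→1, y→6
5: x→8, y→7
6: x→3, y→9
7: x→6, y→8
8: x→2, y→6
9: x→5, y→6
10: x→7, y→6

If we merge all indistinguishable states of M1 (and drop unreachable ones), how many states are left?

States {1,4} cannot be reached from the start state, so discard them.
P0 = {2,7,8,10} | {3,5,6,9}.
Split {2,7,8,10} by δ(·,x) → {2,7} and {8,10}.
Refine {3,5,6,9} on symbol x: members go to different blocks, giving {6,9} and {3} and {5}.
Split {6,9} by δ(·,x) → {6} and {9}.
The partition is now stable with 6 blocks: {2,7} | {6} | {8,10} | {3} | {5} | {9}.

6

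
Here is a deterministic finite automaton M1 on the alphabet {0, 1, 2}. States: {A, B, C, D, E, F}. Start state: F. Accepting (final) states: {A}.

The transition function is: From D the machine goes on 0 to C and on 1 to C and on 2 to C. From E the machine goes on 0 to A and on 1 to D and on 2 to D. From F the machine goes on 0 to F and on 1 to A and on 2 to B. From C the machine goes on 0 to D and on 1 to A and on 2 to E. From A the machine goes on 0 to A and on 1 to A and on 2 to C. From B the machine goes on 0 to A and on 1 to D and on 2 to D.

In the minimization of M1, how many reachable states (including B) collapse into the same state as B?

2

Every state is reachable, so we keep all 6.
Initial partition by acceptance: {A} | {B,C,D,E,F}.
Split {B,C,D,E,F} by δ(·,0) → {C,D,F} and {B,E}.
Split {C,D,F} by δ(·,1) → {C,F} and {D}.
Refine {C,F} on symbol 0: members go to different blocks, giving {C} and {F}.
No further refinement is possible. Final partition (5 blocks): {A} | {C} | {B,E} | {D} | {F}.
State B belongs to the block {B,E}, which has 2 states.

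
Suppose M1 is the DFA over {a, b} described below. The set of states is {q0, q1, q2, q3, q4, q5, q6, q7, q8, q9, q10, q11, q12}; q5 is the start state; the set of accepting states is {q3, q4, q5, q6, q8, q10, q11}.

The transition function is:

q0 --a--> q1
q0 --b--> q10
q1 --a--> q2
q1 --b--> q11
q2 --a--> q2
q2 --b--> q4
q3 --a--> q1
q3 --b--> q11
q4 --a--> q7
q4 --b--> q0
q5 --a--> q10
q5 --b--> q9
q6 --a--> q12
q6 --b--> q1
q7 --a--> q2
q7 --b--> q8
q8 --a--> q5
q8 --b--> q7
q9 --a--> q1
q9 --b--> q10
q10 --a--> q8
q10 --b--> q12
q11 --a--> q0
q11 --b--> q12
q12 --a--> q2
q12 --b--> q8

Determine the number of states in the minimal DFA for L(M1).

Reachable states from the start: {q0,q1,q2,q4,q5,q7,q8,q9,q10,q11,q12}. Unreachable: {q3,q6} — drop them.
Initial partition by acceptance: {q4,q5,q8,q10,q11} | {q0,q1,q2,q7,q9,q12}.
Refine {q4,q5,q8,q10,q11} on symbol a: members go to different blocks, giving {q5,q8,q10} and {q4,q11}.
On input b, block {q0,q1,q2,q7,q9,q12} splits into {q0,q7,q9,q12} and {q1,q2}.
Stable partition: {q5,q8,q10} | {q0,q7,q9,q12} | {q4,q11} | {q1,q2} — 4 equivalence classes.

4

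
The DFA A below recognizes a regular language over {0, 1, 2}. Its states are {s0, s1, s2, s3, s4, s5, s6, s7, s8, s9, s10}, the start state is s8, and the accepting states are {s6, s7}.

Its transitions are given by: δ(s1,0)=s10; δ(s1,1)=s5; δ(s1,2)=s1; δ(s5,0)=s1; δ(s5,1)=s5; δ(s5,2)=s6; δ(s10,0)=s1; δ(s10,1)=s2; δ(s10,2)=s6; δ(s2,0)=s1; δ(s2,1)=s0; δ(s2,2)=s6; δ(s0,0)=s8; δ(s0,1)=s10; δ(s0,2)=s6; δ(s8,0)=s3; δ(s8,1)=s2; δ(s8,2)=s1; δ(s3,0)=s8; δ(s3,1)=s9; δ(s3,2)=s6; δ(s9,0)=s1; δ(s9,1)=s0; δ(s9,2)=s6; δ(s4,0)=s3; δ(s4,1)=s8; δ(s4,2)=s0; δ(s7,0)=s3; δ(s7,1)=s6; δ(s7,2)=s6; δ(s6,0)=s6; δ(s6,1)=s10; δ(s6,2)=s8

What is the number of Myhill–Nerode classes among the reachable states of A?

3

States {s4,s7} cannot be reached from the start state, so discard them.
P0 = {s6} | {s0,s1,s2,s3,s5,s8,s9,s10}.
On input 2, block {s0,s1,s2,s3,s5,s8,s9,s10} splits into {s0,s2,s3,s5,s9,s10} and {s1,s8}.
No further refinement is possible. Final partition (3 blocks): {s6} | {s0,s2,s3,s5,s9,s10} | {s1,s8}.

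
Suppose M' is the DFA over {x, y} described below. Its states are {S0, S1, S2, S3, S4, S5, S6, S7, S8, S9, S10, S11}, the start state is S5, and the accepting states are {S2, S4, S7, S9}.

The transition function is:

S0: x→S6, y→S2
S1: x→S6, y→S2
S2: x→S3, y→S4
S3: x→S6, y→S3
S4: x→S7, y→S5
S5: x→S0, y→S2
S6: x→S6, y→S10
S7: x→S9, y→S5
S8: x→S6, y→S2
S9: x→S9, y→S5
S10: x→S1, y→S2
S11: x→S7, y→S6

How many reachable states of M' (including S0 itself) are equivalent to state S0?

States {S8,S11} cannot be reached from the start state, so discard them.
Initial partition by acceptance: {S2,S4,S7,S9} | {S0,S1,S3,S5,S6,S10}.
Refine {S2,S4,S7,S9} on symbol x: members go to different blocks, giving {S4,S7,S9} and {S2}.
Split {S0,S1,S3,S5,S6,S10} by δ(·,y) → {S0,S1,S5,S10} and {S3,S6}.
Refine {S0,S1,S5,S10} on symbol x: members go to different blocks, giving {S0,S1} and {S5,S10}.
Split {S3,S6} by δ(·,y) → {S3} and {S6}.
Stable partition: {S4,S7,S9} | {S0,S1} | {S2} | {S3} | {S5,S10} | {S6} — 6 equivalence classes.
State S0 belongs to the block {S0,S1}, which has 2 states.

2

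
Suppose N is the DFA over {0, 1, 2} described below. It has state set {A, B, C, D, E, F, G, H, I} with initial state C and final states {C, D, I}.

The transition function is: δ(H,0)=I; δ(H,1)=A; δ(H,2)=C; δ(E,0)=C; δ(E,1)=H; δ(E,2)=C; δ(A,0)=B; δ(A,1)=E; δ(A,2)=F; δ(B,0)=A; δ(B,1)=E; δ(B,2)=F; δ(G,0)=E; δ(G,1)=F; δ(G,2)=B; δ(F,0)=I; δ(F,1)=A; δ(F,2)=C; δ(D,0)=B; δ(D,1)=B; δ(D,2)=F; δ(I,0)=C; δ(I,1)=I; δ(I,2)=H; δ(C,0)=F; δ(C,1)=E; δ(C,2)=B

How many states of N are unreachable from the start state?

BFS from C reaches {A, B, C, E, F, H, I}; the 2 state(s) D, G are never visited.

2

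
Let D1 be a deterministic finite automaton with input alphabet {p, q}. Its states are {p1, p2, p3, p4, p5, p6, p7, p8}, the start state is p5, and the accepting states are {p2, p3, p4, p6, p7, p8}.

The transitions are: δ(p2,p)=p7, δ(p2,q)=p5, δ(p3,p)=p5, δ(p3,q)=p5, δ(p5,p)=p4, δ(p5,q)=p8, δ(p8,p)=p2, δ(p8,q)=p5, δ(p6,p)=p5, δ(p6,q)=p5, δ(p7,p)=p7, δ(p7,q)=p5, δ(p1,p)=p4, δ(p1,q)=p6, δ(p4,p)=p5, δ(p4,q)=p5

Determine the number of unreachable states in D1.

3

Starting at p5 and following transitions, the reachable set is {p2, p4, p5, p7, p8}. That leaves p1, p3, p6 unreachable — 3 in total.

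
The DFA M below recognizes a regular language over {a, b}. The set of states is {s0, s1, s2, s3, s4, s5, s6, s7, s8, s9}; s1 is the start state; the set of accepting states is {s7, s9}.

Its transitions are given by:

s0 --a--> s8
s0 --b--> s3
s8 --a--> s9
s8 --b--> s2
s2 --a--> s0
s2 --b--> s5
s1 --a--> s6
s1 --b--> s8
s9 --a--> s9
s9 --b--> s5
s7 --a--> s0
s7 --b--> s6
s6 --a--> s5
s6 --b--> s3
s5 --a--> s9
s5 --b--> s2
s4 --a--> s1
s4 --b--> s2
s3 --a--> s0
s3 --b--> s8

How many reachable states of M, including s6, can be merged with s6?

2

Reachable states from the start: {s0,s1,s2,s3,s5,s6,s8,s9}. Unreachable: {s4,s7} — drop them.
Initial partition by acceptance: {s9} | {s0,s1,s2,s3,s5,s6,s8}.
Refine {s0,s1,s2,s3,s5,s6,s8} on symbol a: members go to different blocks, giving {s0,s1,s2,s3,s6} and {s5,s8}.
On input a, block {s0,s1,s2,s3,s6} splits into {s1,s2,s3} and {s0,s6}.
No further refinement is possible. Final partition (4 blocks): {s9} | {s1,s2,s3} | {s5,s8} | {s0,s6}.
The equivalence class containing s6 is {s0,s6}, of size 2.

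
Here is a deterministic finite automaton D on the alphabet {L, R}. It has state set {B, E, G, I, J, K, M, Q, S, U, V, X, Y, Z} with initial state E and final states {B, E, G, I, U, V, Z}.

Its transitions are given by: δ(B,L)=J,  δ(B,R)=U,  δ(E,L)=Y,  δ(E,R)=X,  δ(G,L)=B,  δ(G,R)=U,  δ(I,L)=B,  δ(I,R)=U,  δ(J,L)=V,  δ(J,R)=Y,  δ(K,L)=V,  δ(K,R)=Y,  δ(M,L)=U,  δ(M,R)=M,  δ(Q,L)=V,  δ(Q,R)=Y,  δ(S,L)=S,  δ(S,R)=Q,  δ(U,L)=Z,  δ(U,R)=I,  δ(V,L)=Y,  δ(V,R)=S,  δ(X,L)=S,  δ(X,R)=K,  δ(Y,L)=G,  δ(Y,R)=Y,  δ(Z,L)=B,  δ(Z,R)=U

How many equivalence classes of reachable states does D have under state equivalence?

7

States {M} cannot be reached from the start state, so discard them.
Start with accepting vs non-accepting: {B,E,G,I,U,V,Z} | {J,K,Q,S,X,Y}.
Refine {B,E,G,I,U,V,Z} on symbol L: members go to different blocks, giving {G,I,U,Z} and {B,E,V}.
Refine {G,I,U,Z} on symbol L: members go to different blocks, giving {G,I,Z} and {U}.
Split {J,K,Q,S,X,Y} by δ(·,L) → {J,K,Q} and {S,X} and {Y}.
Refine {B,E,V} on symbol L: members go to different blocks, giving {E,V} and {B}.
The partition is now stable with 7 blocks: {G,I,Z} | {J,K,Q} | {E,V} | {U} | {S,X} | {Y} | {B}.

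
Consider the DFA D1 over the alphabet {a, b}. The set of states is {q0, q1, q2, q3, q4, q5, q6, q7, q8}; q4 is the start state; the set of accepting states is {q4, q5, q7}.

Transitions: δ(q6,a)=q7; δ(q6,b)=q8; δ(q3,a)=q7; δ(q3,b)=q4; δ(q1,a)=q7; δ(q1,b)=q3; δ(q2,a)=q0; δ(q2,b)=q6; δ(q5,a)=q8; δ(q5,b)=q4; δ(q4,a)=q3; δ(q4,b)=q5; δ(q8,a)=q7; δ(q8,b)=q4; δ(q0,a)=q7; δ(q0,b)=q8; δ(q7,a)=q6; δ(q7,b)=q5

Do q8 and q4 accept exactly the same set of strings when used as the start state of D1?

Reachable states from the start: {q3,q4,q5,q6,q7,q8}. Unreachable: {q0,q1,q2} — drop them.
Start with accepting vs non-accepting: {q4,q5,q7} | {q3,q6,q8}.
Refine {q3,q6,q8} on symbol b: members go to different blocks, giving {q3,q8} and {q6}.
Refine {q4,q5,q7} on symbol a: members go to different blocks, giving {q4,q5} and {q7}.
No further refinement is possible. Final partition (4 blocks): {q4,q5} | {q3,q8} | {q6} | {q7}.
q8 and q4 end up in different blocks, so they are distinguishable. For instance, the string 'ε' is accepted from only q4.

No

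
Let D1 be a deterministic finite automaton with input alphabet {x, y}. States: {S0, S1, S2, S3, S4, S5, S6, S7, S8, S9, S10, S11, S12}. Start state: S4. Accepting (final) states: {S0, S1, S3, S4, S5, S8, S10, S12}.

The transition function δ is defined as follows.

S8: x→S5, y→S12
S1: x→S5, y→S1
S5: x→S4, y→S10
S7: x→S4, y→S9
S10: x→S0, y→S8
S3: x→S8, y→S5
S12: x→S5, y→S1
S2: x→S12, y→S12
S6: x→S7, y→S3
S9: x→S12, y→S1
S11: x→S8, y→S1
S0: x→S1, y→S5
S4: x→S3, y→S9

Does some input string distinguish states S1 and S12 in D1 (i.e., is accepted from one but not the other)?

Reachable states from the start: {S0,S1,S3,S4,S5,S8,S9,S10,S12}. Unreachable: {S2,S6,S7,S11} — drop them.
Initial partition by acceptance: {S0,S1,S3,S4,S5,S8,S10,S12} | {S9}.
On input y, block {S0,S1,S3,S4,S5,S8,S10,S12} splits into {S0,S1,S3,S5,S8,S10,S12} and {S4}.
Refine {S0,S1,S3,S5,S8,S10,S12} on symbol x: members go to different blocks, giving {S0,S1,S3,S8,S10,S12} and {S5}.
Refine {S0,S1,S3,S8,S10,S12} on symbol x: members go to different blocks, giving {S0,S3,S10} and {S1,S8,S12}.
On input x, block {S0,S3,S10} splits into {S0,S3} and {S10}.
No further refinement is possible. Final partition (6 blocks): {S0,S3} | {S9} | {S4} | {S5} | {S1,S8,S12} | {S10}.
S1 and S12 lie in the same block of the stable partition, so they are equivalent — no string distinguishes them.

No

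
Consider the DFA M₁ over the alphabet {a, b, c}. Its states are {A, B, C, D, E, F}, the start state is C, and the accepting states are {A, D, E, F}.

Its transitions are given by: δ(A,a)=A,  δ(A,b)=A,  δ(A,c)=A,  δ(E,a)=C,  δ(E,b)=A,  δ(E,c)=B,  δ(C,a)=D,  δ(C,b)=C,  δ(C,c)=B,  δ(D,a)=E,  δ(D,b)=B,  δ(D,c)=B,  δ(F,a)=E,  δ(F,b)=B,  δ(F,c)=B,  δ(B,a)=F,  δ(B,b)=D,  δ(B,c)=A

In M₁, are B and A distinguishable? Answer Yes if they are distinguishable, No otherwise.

Every state is reachable, so we keep all 6.
Initial partition by acceptance: {A,D,E,F} | {B,C}.
Split {A,D,E,F} by δ(·,a) → {A,D,F} and {E}.
On input a, block {A,D,F} splits into {D,F} and {A}.
Refine {B,C} on symbol b: members go to different blocks, giving {B} and {C}.
No further refinement is possible. Final partition (5 blocks): {D,F} | {B} | {E} | {A} | {C}.
B and A end up in different blocks, so they are distinguishable. For instance, the string 'ε' is accepted from only A.

Yes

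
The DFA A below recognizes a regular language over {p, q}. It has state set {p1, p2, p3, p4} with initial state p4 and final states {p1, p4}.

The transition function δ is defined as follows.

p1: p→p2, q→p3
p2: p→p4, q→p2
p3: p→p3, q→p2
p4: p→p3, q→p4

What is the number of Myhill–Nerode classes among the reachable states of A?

3

First remove the unreachable states {p1}; 3 states remain.
Initial partition by acceptance: {p4} | {p2,p3}.
On input p, block {p2,p3} splits into {p2} and {p3}.
No further refinement is possible. Final partition (3 blocks): {p4} | {p2} | {p3}.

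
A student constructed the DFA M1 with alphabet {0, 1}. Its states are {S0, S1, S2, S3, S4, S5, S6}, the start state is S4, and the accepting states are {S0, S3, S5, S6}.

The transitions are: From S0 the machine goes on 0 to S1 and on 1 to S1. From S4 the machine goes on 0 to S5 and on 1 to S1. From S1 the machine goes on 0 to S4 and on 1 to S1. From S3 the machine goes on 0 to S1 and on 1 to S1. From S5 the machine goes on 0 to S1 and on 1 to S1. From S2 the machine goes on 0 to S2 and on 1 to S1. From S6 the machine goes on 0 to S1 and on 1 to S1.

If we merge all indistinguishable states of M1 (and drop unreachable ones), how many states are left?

3

States {S0,S2,S3,S6} cannot be reached from the start state, so discard them.
Start with accepting vs non-accepting: {S5} | {S1,S4}.
Split {S1,S4} by δ(·,0) → {S1} and {S4}.
The partition is now stable with 3 blocks: {S5} | {S1} | {S4}.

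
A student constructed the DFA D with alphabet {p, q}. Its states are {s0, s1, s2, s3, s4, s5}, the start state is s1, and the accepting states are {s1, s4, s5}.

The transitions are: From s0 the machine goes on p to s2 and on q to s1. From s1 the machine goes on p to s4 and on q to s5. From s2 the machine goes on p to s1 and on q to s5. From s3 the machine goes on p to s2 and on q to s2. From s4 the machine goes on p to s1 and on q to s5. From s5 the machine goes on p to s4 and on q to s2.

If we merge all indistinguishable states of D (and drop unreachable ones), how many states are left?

States {s0,s3} cannot be reached from the start state, so discard them.
Start with accepting vs non-accepting: {s1,s4,s5} | {s2}.
Split {s1,s4,s5} by δ(·,q) → {s1,s4} and {s5}.
No further refinement is possible. Final partition (3 blocks): {s1,s4} | {s2} | {s5}.

3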